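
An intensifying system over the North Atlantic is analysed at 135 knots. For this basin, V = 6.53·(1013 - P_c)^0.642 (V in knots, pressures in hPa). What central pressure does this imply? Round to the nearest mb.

901 mb

ΔP = (V / 6.53)^(1/0.642) = (135/6.53)^1.558.
135/6.53 = 20.674; 20.674^1.558 ≈ 111.93 mb.
P_c = 1013 − 111.93 = 901.07 ≈ 901 mb.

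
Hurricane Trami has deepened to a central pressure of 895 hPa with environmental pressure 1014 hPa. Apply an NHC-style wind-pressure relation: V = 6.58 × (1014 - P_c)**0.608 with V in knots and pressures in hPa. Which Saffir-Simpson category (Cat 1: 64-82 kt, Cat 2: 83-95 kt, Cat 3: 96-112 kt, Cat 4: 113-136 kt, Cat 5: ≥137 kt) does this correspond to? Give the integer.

ΔP = 1014 − 895 = 119 hPa.
V ≈ 6.58 × 119^0.608 = 6.58 × 18.28 ≈ 120 kt.
120 kt falls in the Category 4 band.

4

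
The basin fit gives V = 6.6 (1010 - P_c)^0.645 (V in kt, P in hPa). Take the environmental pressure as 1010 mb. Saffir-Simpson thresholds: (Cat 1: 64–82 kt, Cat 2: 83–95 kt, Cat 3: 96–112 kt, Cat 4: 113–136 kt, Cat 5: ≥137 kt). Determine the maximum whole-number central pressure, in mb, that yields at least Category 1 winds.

Category 1 begins at V = 64 kt.
Required ΔP = (64/6.6)^(1/0.645) = 9.697^1.550 ≈ 33.86 mb.
P_c ≤ 1010 − 33.86 = 976.14, so the highest integer P_c is 976 mb.

976 mb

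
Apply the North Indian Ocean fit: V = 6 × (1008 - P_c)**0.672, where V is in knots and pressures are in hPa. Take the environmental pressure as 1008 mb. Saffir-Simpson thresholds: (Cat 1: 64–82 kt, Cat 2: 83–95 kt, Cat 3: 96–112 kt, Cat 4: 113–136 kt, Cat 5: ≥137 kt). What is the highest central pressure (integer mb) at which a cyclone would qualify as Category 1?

974 mb

Category 1 begins at V = 64 kt.
Required ΔP = (64/6)^(1/0.672) = 10.667^1.488 ≈ 33.87 mb.
P_c ≤ 1008 − 33.87 = 974.13, so the highest integer P_c is 974 mb.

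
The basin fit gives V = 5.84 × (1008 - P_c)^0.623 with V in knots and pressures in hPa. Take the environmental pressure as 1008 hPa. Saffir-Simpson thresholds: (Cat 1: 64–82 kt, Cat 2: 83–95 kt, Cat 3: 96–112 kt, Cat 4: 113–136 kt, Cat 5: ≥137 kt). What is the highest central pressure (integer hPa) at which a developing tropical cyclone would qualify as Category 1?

961 hPa

Category 1 begins at V = 64 kt.
Required ΔP = (64/5.84)^(1/0.623) = 10.959^1.605 ≈ 46.66 hPa.
P_c ≤ 1008 − 46.66 = 961.34, so the highest integer P_c is 961 hPa.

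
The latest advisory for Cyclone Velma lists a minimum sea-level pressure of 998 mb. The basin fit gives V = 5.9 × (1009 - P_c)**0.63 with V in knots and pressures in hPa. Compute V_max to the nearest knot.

ΔP = 1009 − 998 = 11 mb.
11^0.63 ≈ 4.530.
V ≈ 5.9 × 4.530 ≈ 26.7 kt.

27 kt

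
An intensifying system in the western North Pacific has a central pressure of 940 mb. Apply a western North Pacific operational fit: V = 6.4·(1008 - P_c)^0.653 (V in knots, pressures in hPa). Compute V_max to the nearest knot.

ΔP = 1008 − 940 = 68 mb.
68^0.653 ≈ 15.726.
V ≈ 6.4 × 15.726 ≈ 100.6 kt.

101 kt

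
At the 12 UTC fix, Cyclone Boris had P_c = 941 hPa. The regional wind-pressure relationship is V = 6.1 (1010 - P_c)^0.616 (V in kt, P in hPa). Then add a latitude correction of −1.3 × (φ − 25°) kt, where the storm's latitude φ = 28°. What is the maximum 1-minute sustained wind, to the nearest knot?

79 kt

ΔP = 1010 − 941 = 69 hPa.
69^0.616 ≈ 13.575.
V ≈ 6.1 × 13.575 ≈ 82.8 kt.
Latitude correction: −1.3 × (28 − 25) = -3.9 kt.
Corrected V ≈ 78.9 kt → 79 kt.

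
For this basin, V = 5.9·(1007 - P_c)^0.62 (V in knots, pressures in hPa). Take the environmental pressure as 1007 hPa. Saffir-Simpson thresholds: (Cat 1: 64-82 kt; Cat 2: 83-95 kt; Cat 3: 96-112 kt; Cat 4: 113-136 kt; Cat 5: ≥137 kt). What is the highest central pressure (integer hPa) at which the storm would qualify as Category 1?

960 hPa

Category 1 begins at V = 64 kt.
Required ΔP = (64/5.9)^(1/0.62) = 10.847^1.613 ≈ 46.76 hPa.
P_c ≤ 1007 − 46.76 = 960.24, so the highest integer P_c is 960 hPa.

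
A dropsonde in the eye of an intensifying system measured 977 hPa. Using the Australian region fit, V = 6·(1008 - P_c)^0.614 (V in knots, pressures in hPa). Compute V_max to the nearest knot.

49 kt

ΔP = 1008 − 977 = 31 hPa.
31^0.614 ≈ 8.236.
V ≈ 6 × 8.236 ≈ 49.4 kt.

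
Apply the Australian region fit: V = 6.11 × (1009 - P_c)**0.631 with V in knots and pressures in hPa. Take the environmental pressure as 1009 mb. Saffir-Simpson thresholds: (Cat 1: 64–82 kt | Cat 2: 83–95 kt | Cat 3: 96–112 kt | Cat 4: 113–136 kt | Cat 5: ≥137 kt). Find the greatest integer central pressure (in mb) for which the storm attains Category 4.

Category 4 begins at V = 113 kt.
Required ΔP = (113/6.11)^(1/0.631) = 18.494^1.585 ≈ 101.86 mb.
P_c ≤ 1009 − 101.86 = 907.14, so the highest integer P_c is 907 mb.

907 mb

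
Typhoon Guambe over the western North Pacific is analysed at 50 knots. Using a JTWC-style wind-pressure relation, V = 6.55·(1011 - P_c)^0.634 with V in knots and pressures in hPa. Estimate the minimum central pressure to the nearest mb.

986 mb

ΔP = (V / 6.55)^(1/0.634) = (50/6.55)^1.577.
50/6.55 = 7.634; 7.634^1.577 ≈ 24.68 mb.
P_c = 1011 − 24.68 = 986.32 ≈ 986 mb.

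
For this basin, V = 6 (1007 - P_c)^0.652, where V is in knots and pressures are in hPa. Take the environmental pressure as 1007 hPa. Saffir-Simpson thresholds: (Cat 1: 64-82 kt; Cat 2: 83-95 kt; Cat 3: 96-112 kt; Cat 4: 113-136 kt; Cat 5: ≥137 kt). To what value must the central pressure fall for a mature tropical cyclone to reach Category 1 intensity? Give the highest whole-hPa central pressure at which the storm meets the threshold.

969 hPa

Category 1 begins at V = 64 kt.
Required ΔP = (64/6)^(1/0.652) = 10.667^1.534 ≈ 37.73 hPa.
P_c ≤ 1007 − 37.73 = 969.27, so the highest integer P_c is 969 hPa.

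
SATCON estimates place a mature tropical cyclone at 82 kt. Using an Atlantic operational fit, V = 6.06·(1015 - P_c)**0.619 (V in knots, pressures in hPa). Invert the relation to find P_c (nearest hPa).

948 hPa

ΔP = (V / 6.06)^(1/0.619) = (82/6.06)^1.616.
82/6.06 = 13.531; 13.531^1.616 ≈ 67.25 hPa.
P_c = 1015 − 67.25 = 947.75 ≈ 948 hPa.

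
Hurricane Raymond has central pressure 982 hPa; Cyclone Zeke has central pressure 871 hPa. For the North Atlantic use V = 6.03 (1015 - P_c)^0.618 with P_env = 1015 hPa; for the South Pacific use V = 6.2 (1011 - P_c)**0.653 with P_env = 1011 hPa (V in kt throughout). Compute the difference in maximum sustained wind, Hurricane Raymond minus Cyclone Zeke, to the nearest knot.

Hurricane Raymond: ΔP = 33; V ≈ 6.03 × 33^0.618 ≈ 52.33 kt.
Cyclone Zeke: ΔP = 140; V ≈ 6.2 × 140^0.653 ≈ 156.25 kt.
Difference ≈ 52.33 − 156.25 = -103.92 → -104 kt.

-104 kt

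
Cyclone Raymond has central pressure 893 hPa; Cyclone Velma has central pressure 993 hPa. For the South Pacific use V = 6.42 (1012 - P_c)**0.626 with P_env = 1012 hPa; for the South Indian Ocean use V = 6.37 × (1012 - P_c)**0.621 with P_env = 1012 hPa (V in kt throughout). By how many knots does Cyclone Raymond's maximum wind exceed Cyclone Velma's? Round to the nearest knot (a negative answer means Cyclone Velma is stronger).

Cyclone Raymond: ΔP = 119; V ≈ 6.42 × 119^0.626 ≈ 127.89 kt.
Cyclone Velma: ΔP = 19; V ≈ 6.37 × 19^0.621 ≈ 39.65 kt.
Difference ≈ 127.89 − 39.65 = 88.24 → 88 kt.

88 kt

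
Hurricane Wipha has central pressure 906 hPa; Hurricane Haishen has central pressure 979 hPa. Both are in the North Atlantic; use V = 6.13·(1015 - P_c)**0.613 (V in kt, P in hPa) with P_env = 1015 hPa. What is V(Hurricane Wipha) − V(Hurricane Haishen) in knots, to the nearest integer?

54 kt

Hurricane Wipha: ΔP = 109; V ≈ 6.13 × 109^0.613 ≈ 108.74 kt.
Hurricane Haishen: ΔP = 36; V ≈ 6.13 × 36^0.613 ≈ 55.14 kt.
Difference ≈ 108.74 − 55.14 = 53.60 → 54 kt.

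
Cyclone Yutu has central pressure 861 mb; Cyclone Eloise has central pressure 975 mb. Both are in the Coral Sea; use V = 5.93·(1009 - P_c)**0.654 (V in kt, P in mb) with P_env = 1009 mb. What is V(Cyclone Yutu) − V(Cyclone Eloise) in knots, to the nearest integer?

96 kt

Cyclone Yutu: ΔP = 148; V ≈ 5.93 × 148^0.654 ≈ 155.74 kt.
Cyclone Eloise: ΔP = 34; V ≈ 5.93 × 34^0.654 ≈ 59.52 kt.
Difference ≈ 155.74 − 59.52 = 96.22 → 96 kt.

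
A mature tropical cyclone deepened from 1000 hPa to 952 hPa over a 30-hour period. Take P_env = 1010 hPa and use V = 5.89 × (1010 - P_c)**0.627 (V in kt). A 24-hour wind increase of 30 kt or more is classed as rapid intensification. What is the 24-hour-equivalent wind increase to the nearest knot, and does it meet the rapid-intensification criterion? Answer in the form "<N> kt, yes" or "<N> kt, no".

40 kt, yes

V₁: ΔP = 10, V ≈ 5.89 × 10^0.627 ≈ 24.95 kt.
V₂: ΔP = 58, V ≈ 5.89 × 58^0.627 ≈ 75.13 kt.
ΔV over 30 h = 50.18 kt → 24 h equivalent = 50.18 × 24/30 ≈ 40.14 kt.
40 kt ≥ 30 kt ⇒ rapid intensification.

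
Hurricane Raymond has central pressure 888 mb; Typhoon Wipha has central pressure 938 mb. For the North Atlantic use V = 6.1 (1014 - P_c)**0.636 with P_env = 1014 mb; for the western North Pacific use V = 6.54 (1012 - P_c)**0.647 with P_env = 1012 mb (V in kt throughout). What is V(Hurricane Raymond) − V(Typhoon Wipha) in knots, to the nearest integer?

26 kt

Hurricane Raymond: ΔP = 126; V ≈ 6.1 × 126^0.636 ≈ 132.18 kt.
Typhoon Wipha: ΔP = 74; V ≈ 6.54 × 74^0.647 ≈ 105.92 kt.
Difference ≈ 132.18 − 105.92 = 26.26 → 26 kt.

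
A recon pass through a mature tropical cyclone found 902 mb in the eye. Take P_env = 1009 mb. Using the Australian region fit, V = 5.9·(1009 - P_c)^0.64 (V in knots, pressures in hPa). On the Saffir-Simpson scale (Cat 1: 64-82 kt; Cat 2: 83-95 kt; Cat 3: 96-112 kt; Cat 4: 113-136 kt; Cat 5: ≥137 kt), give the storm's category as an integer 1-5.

4

ΔP = 1009 − 902 = 107 mb.
V ≈ 5.9 × 107^0.64 = 5.9 × 19.90 ≈ 117 kt.
117 kt falls in the Category 4 band.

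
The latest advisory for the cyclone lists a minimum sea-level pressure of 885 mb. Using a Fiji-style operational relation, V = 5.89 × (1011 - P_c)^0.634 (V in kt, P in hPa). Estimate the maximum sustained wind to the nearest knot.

126 kt

ΔP = 1011 − 885 = 126 mb.
126^0.634 ≈ 21.460.
V ≈ 5.89 × 21.460 ≈ 126.4 kt.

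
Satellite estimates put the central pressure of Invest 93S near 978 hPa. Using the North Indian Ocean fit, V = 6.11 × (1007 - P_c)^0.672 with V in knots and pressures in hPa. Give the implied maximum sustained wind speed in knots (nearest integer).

59 kt

ΔP = 1007 − 978 = 29 hPa.
29^0.672 ≈ 9.610.
V ≈ 6.11 × 9.610 ≈ 58.7 kt.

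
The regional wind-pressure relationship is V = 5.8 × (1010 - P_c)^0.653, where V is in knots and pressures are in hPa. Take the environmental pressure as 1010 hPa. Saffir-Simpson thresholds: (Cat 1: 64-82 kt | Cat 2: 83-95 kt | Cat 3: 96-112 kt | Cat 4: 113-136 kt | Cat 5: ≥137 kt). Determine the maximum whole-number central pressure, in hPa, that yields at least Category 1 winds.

970 hPa

Category 1 begins at V = 64 kt.
Required ΔP = (64/5.8)^(1/0.653) = 11.034^1.531 ≈ 39.52 hPa.
P_c ≤ 1010 − 39.52 = 970.48, so the highest integer P_c is 970 hPa.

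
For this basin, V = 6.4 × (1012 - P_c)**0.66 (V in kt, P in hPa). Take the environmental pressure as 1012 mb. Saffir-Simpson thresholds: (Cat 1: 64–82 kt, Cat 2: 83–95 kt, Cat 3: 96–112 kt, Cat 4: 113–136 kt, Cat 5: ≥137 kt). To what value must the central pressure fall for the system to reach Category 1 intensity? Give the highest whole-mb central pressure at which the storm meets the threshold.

Category 1 begins at V = 64 kt.
Required ΔP = (64/6.4)^(1/0.66) = 10.000^1.515 ≈ 32.75 mb.
P_c ≤ 1012 − 32.75 = 979.25, so the highest integer P_c is 979 mb.

979 mb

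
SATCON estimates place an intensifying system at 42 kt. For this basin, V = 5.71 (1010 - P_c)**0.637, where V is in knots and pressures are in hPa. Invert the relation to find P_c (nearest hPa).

987 hPa

ΔP = (V / 5.71)^(1/0.637) = (42/5.71)^1.570.
42/5.71 = 7.356; 7.356^1.570 ≈ 22.93 hPa.
P_c = 1010 − 22.93 = 987.07 ≈ 987 hPa.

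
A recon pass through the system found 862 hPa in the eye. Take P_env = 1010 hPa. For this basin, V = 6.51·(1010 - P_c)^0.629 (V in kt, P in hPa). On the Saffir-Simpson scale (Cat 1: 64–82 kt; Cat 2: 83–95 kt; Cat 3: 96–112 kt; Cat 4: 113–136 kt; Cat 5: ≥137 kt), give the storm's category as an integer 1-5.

5

ΔP = 1010 − 862 = 148 hPa.
V ≈ 6.51 × 148^0.629 = 6.51 × 23.18 ≈ 151 kt.
151 kt falls in the Category 5 band.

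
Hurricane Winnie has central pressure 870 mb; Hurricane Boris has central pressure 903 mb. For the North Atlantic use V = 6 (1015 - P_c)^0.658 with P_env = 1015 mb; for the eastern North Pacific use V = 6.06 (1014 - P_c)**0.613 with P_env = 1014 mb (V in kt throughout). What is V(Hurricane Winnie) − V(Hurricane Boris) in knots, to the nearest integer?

50 kt

Hurricane Winnie: ΔP = 145; V ≈ 6 × 145^0.658 ≈ 158.61 kt.
Hurricane Boris: ΔP = 111; V ≈ 6.06 × 111^0.613 ≈ 108.71 kt.
Difference ≈ 158.61 − 108.71 = 49.90 → 50 kt.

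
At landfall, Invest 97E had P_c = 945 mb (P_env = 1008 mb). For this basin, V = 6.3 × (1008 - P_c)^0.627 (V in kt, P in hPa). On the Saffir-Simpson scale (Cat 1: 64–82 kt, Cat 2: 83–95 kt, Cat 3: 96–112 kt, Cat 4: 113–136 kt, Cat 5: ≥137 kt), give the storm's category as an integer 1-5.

ΔP = 1008 − 945 = 63 mb.
V ≈ 6.3 × 63^0.627 = 6.3 × 13.43 ≈ 85 kt.
85 kt falls in the Category 2 band.

2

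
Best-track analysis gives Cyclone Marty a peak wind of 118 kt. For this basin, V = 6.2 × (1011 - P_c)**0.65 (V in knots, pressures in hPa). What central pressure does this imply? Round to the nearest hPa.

918 hPa

ΔP = (V / 6.2)^(1/0.65) = (118/6.2)^1.538.
118/6.2 = 19.032; 19.032^1.538 ≈ 92.99 hPa.
P_c = 1011 − 92.99 = 918.01 ≈ 918 hPa.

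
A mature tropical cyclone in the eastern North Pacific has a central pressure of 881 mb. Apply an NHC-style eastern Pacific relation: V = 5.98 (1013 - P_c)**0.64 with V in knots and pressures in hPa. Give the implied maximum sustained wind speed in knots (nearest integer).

ΔP = 1013 − 881 = 132 mb.
132^0.64 ≈ 22.760.
V ≈ 5.98 × 22.760 ≈ 136.1 kt.

136 kt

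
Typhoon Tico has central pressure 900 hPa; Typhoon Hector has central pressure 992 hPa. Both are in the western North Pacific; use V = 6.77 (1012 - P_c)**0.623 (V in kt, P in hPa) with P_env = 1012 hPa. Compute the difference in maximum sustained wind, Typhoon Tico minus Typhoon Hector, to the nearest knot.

Typhoon Tico: ΔP = 112; V ≈ 6.77 × 112^0.623 ≈ 128.01 kt.
Typhoon Hector: ΔP = 20; V ≈ 6.77 × 20^0.623 ≈ 43.77 kt.
Difference ≈ 128.01 − 43.77 = 84.24 → 84 kt.

84 kt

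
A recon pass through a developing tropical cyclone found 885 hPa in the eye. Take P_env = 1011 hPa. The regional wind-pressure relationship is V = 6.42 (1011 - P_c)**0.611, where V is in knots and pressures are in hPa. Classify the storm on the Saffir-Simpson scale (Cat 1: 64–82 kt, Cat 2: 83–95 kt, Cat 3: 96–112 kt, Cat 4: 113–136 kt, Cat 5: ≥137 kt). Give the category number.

ΔP = 1011 − 885 = 126 hPa.
V ≈ 6.42 × 126^0.611 = 6.42 × 19.20 ≈ 123 kt.
123 kt falls in the Category 4 band.

4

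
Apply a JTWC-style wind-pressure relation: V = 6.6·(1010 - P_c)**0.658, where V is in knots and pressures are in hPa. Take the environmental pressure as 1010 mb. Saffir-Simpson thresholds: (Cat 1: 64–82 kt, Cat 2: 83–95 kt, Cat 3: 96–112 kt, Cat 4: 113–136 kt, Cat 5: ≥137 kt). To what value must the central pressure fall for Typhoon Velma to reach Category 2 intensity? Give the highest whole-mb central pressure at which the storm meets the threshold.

Category 2 begins at V = 83 kt.
Required ΔP = (83/6.6)^(1/0.658) = 12.576^1.520 ≈ 46.88 mb.
P_c ≤ 1010 − 46.88 = 963.12, so the highest integer P_c is 963 mb.

963 mb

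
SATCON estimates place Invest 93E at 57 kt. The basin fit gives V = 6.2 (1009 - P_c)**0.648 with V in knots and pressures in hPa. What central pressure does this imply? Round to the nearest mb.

978 mb

ΔP = (V / 6.2)^(1/0.648) = (57/6.2)^1.543.
57/6.2 = 9.194; 9.194^1.543 ≈ 30.68 mb.
P_c = 1009 − 30.68 = 978.32 ≈ 978 mb.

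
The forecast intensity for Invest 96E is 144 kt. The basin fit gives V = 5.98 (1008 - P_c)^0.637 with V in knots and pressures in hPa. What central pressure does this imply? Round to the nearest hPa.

860 hPa

ΔP = (V / 5.98)^(1/0.637) = (144/5.98)^1.570.
144/5.98 = 24.080; 24.080^1.570 ≈ 147.58 hPa.
P_c = 1008 − 147.58 = 860.42 ≈ 860 hPa.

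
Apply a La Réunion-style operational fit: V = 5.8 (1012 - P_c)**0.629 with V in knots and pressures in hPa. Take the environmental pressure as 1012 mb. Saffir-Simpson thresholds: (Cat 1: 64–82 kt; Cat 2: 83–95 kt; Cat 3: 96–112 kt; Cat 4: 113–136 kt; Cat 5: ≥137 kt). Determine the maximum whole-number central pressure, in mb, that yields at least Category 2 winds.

943 mb

Category 2 begins at V = 83 kt.
Required ΔP = (83/5.8)^(1/0.629) = 14.310^1.590 ≈ 68.75 mb.
P_c ≤ 1012 − 68.75 = 943.25, so the highest integer P_c is 943 mb.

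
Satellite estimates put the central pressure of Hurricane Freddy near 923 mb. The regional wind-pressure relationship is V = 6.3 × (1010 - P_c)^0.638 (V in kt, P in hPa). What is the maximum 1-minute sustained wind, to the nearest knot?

109 kt

ΔP = 1010 − 923 = 87 mb.
87^0.638 ≈ 17.275.
V ≈ 6.3 × 17.275 ≈ 108.8 kt.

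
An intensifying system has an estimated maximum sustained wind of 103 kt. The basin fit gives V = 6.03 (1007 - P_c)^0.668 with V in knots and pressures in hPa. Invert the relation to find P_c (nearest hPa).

ΔP = (V / 6.03)^(1/0.668) = (103/6.03)^1.497.
103/6.03 = 17.081; 17.081^1.497 ≈ 70.00 hPa.
P_c = 1007 − 70.00 = 937.00 ≈ 937 hPa.

937 hPa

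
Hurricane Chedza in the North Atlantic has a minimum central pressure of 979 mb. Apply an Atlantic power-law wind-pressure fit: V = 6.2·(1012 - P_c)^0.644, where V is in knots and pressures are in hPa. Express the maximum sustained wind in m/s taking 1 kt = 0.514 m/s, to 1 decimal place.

ΔP = 1012 − 979 = 33 mb.
V ≈ 6.2 × 33^0.644 = 6.2 × 9.504 ≈ 58.927 kt.
58.927 × 0.514 ≈ 30.29 m/s → 30.3 m/s.

30.3 m/s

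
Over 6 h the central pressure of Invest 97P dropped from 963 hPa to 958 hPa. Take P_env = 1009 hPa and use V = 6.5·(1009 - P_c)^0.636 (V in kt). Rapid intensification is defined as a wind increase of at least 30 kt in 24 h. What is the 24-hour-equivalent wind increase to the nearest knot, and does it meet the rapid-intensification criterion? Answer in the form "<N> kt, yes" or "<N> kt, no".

20 kt, no

V₁: ΔP = 46, V ≈ 6.5 × 46^0.636 ≈ 74.20 kt.
V₂: ΔP = 51, V ≈ 6.5 × 51^0.636 ≈ 79.24 kt.
ΔV over 6 h = 5.04 kt → 24 h equivalent = 5.04 × 24/6 ≈ 20.16 kt.
20 kt < 30 kt ⇒ not rapid intensification.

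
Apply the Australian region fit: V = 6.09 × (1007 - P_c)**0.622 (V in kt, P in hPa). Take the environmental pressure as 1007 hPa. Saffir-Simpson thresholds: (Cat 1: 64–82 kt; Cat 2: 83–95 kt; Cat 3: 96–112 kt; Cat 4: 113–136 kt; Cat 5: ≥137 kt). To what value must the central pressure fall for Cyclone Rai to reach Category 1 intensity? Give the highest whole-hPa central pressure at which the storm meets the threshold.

Category 1 begins at V = 64 kt.
Required ΔP = (64/6.09)^(1/0.622) = 10.509^1.608 ≈ 43.89 hPa.
P_c ≤ 1007 − 43.89 = 963.11, so the highest integer P_c is 963 hPa.

963 hPa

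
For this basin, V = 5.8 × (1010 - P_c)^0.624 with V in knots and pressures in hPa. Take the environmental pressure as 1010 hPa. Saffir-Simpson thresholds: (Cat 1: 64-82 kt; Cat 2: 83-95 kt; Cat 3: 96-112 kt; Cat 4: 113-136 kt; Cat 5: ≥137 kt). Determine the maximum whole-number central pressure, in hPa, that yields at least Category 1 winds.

963 hPa

Category 1 begins at V = 64 kt.
Required ΔP = (64/5.8)^(1/0.624) = 11.034^1.603 ≈ 46.89 hPa.
P_c ≤ 1010 − 46.89 = 963.11, so the highest integer P_c is 963 hPa.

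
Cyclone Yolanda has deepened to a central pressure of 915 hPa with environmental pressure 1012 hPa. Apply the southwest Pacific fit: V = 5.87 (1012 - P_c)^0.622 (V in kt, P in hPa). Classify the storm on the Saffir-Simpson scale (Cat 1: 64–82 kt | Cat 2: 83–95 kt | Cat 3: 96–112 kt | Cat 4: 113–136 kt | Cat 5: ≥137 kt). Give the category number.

ΔP = 1012 − 915 = 97 hPa.
V ≈ 5.87 × 97^0.622 = 5.87 × 17.21 ≈ 101 kt.
101 kt falls in the Category 3 band.

3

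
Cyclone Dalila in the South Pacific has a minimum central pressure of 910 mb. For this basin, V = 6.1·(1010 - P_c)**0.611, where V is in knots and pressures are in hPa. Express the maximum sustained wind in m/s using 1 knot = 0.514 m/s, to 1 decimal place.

52.3 m/s

ΔP = 1010 − 910 = 100 mb.
V ≈ 6.1 × 100^0.611 = 6.1 × 16.672 ≈ 101.702 kt.
101.702 × 0.514 ≈ 52.27 m/s → 52.3 m/s.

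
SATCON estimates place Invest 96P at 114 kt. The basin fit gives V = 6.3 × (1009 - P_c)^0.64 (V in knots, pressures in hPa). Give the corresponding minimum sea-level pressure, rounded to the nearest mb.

917 mb

ΔP = (V / 6.3)^(1/0.64) = (114/6.3)^1.562.
114/6.3 = 18.095; 18.095^1.562 ≈ 92.25 mb.
P_c = 1009 − 92.25 = 916.75 ≈ 917 mb.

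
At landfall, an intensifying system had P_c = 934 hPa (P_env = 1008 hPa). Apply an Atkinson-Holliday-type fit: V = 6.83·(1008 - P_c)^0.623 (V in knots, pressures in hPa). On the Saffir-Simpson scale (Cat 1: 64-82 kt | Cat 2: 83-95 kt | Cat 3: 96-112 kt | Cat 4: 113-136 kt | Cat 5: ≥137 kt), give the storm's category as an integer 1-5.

3

ΔP = 1008 − 934 = 74 hPa.
V ≈ 6.83 × 74^0.623 = 6.83 × 14.61 ≈ 100 kt.
100 kt falls in the Category 3 band.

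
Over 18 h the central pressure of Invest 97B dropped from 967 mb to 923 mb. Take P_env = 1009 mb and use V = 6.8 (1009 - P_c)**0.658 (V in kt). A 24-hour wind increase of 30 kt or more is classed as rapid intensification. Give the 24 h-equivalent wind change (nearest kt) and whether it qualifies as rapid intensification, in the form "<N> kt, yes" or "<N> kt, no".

64 kt, yes

V₁: ΔP = 42, V ≈ 6.8 × 42^0.658 ≈ 79.54 kt.
V₂: ΔP = 86, V ≈ 6.8 × 86^0.658 ≈ 127.47 kt.
ΔV over 18 h = 47.93 kt → 24 h equivalent = 47.93 × 24/18 ≈ 63.91 kt.
64 kt ≥ 30 kt ⇒ rapid intensification.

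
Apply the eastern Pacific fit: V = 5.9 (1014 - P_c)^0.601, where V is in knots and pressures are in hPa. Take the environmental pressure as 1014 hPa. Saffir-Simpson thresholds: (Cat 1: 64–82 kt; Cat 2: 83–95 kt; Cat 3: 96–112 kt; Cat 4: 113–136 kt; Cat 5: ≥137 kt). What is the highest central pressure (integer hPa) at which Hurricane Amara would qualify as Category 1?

961 hPa

Category 1 begins at V = 64 kt.
Required ΔP = (64/5.9)^(1/0.601) = 10.847^1.664 ≈ 52.81 hPa.
P_c ≤ 1014 − 52.81 = 961.19, so the highest integer P_c is 961 hPa.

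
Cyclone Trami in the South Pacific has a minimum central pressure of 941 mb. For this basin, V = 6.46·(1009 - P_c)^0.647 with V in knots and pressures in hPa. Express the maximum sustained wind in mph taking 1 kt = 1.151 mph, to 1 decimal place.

ΔP = 1009 − 941 = 68 mb.
V ≈ 6.46 × 68^0.647 = 6.46 × 15.333 ≈ 99.053 kt.
99.053 × 1.151 ≈ 114.01 mph → 114.0 mph.

114.0 mph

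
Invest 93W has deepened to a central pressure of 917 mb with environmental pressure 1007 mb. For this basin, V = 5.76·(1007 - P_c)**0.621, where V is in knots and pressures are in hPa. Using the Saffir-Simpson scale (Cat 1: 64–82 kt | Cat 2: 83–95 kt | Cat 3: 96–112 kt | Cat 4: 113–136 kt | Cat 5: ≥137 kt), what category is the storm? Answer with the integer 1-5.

2

ΔP = 1007 − 917 = 90 mb.
V ≈ 5.76 × 90^0.621 = 5.76 × 16.35 ≈ 94 kt.
94 kt falls in the Category 2 band.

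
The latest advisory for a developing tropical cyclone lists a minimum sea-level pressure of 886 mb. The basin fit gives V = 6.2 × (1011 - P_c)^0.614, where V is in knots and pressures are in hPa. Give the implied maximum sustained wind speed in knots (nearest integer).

ΔP = 1011 − 886 = 125 mb.
125^0.614 ≈ 19.387.
V ≈ 6.2 × 19.387 ≈ 120.2 kt.

120 kt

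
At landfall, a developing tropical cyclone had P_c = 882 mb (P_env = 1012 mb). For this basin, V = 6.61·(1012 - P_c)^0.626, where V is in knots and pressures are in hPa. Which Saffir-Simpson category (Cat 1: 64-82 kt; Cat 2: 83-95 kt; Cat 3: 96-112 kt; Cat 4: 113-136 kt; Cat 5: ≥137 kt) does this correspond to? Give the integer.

5

ΔP = 1012 − 882 = 130 mb.
V ≈ 6.61 × 130^0.626 = 6.61 × 21.05 ≈ 139 kt.
139 kt falls in the Category 5 band.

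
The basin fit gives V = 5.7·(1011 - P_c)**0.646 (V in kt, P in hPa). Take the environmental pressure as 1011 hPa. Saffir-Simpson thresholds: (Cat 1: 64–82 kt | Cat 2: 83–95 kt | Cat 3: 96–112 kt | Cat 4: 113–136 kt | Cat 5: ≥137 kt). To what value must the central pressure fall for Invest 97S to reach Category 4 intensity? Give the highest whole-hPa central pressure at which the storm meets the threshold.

Category 4 begins at V = 113 kt.
Required ΔP = (113/5.7)^(1/0.646) = 19.825^1.548 ≈ 101.87 hPa.
P_c ≤ 1011 − 101.87 = 909.13, so the highest integer P_c is 909 hPa.

909 hPa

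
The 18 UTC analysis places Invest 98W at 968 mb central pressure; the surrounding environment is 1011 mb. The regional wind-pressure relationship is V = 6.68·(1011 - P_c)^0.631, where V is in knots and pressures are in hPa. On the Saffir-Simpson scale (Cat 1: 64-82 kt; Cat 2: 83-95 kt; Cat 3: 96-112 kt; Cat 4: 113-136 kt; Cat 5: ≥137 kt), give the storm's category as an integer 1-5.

1

ΔP = 1011 − 968 = 43 mb.
V ≈ 6.68 × 43^0.631 = 6.68 × 10.73 ≈ 72 kt.
72 kt falls in the Category 1 band.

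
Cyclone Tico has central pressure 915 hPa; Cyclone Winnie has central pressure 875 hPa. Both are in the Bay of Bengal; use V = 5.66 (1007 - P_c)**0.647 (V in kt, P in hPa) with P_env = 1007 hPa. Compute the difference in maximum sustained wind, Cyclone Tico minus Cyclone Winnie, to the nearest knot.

Cyclone Tico: ΔP = 92; V ≈ 5.66 × 92^0.647 ≈ 105.53 kt.
Cyclone Winnie: ΔP = 132; V ≈ 5.66 × 132^0.647 ≈ 133.30 kt.
Difference ≈ 105.53 − 133.30 = -27.77 → -28 kt.

-28 kt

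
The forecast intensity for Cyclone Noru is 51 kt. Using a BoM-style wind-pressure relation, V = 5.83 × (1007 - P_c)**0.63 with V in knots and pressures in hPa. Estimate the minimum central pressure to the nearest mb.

ΔP = (V / 5.83)^(1/0.63) = (51/5.83)^1.587.
51/5.83 = 8.748; 8.748^1.587 ≈ 31.27 mb.
P_c = 1007 − 31.27 = 975.73 ≈ 976 mb.

976 mb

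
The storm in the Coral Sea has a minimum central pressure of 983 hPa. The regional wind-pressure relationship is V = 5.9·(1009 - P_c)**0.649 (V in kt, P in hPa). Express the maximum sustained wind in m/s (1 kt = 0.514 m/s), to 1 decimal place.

ΔP = 1009 − 983 = 26 hPa.
V ≈ 5.9 × 26^0.649 = 5.9 × 8.285 ≈ 48.884 kt.
48.884 × 0.514 ≈ 25.13 m/s → 25.1 m/s.

25.1 m/s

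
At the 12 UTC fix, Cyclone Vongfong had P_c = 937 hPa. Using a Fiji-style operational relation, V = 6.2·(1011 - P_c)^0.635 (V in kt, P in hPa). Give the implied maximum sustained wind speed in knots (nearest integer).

95 kt

ΔP = 1011 − 937 = 74 hPa.
74^0.635 ≈ 15.380.
V ≈ 6.2 × 15.380 ≈ 95.4 kt.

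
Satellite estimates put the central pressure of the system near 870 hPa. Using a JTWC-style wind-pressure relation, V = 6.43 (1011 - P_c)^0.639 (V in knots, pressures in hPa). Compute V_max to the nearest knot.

ΔP = 1011 − 870 = 141 hPa.
141^0.639 ≈ 23.624.
V ≈ 6.43 × 23.624 ≈ 151.9 kt.

152 kt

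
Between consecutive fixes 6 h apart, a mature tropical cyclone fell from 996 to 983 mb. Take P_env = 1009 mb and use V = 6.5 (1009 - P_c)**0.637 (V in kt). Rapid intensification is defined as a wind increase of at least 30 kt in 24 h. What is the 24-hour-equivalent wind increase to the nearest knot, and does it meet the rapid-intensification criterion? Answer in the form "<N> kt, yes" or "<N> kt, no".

74 kt, yes

V₁: ΔP = 13, V ≈ 6.5 × 13^0.637 ≈ 33.30 kt.
V₂: ΔP = 26, V ≈ 6.5 × 26^0.637 ≈ 51.79 kt.
ΔV over 6 h = 18.49 kt → 24 h equivalent = 18.49 × 24/6 ≈ 73.96 kt.
74 kt ≥ 30 kt ⇒ rapid intensification.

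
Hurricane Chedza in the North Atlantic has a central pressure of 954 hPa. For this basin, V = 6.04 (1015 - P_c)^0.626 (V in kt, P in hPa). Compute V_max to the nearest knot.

ΔP = 1015 − 954 = 61 hPa.
61^0.626 ≈ 13.110.
V ≈ 6.04 × 13.110 ≈ 79.2 kt.

79 kt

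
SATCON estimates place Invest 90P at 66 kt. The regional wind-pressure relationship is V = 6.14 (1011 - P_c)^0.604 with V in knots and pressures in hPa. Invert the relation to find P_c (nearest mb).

960 mb

ΔP = (V / 6.14)^(1/0.604) = (66/6.14)^1.656.
66/6.14 = 10.749; 10.749^1.656 ≈ 51.00 mb.
P_c = 1011 − 51.00 = 960.00 ≈ 960 mb.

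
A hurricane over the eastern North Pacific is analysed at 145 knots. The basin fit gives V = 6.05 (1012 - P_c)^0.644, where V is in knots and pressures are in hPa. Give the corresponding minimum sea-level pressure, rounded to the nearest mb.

873 mb

ΔP = (V / 6.05)^(1/0.644) = (145/6.05)^1.553.
145/6.05 = 23.967; 23.967^1.553 ≈ 138.76 mb.
P_c = 1012 − 138.76 = 873.24 ≈ 873 mb.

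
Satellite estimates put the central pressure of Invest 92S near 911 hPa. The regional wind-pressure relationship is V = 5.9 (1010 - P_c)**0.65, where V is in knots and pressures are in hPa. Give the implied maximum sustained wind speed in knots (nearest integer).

ΔP = 1010 − 911 = 99 hPa.
99^0.65 ≈ 19.823.
V ≈ 5.9 × 19.823 ≈ 117.0 kt.

117 kt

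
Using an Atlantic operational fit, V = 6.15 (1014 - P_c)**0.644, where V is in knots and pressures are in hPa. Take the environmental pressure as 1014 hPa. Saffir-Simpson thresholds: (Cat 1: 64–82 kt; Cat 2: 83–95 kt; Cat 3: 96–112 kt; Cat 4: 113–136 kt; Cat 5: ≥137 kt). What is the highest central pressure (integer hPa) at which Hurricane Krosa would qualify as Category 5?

Category 5 begins at V = 137 kt.
Required ΔP = (137/6.15)^(1/0.644) = 22.276^1.553 ≈ 123.86 hPa.
P_c ≤ 1014 − 123.86 = 890.14, so the highest integer P_c is 890 hPa.

890 hPa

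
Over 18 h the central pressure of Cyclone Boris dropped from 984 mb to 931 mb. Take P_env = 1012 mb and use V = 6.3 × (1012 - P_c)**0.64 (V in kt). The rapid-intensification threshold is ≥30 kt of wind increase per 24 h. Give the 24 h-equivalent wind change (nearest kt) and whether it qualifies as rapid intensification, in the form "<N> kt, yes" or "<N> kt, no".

69 kt, yes

V₁: ΔP = 28, V ≈ 6.3 × 28^0.64 ≈ 53.15 kt.
V₂: ΔP = 81, V ≈ 6.3 × 81^0.64 ≈ 104.90 kt.
ΔV over 18 h = 51.75 kt → 24 h equivalent = 51.75 × 24/18 ≈ 69.00 kt.
69 kt ≥ 30 kt ⇒ rapid intensification.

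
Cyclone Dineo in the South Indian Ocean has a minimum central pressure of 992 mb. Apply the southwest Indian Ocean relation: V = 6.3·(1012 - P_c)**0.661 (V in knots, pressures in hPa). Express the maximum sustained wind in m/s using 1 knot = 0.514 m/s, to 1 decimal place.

23.5 m/s

ΔP = 1012 − 992 = 20 mb.
V ≈ 6.3 × 20^0.661 = 6.3 × 7.244 ≈ 45.637 kt.
45.637 × 0.514 ≈ 23.46 m/s → 23.5 m/s.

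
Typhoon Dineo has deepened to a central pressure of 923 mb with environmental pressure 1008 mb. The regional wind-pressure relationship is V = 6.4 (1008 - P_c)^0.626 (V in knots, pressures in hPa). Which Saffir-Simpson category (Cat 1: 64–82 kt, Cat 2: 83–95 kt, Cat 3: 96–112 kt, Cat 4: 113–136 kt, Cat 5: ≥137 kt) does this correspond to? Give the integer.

ΔP = 1008 − 923 = 85 mb.
V ≈ 6.4 × 85^0.626 = 6.4 × 16.14 ≈ 103 kt.
103 kt falls in the Category 3 band.

3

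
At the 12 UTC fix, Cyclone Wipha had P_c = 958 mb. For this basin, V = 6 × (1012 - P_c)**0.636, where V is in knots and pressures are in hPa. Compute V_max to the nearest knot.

76 kt

ΔP = 1012 − 958 = 54 mb.
54^0.636 ≈ 12.642.
V ≈ 6 × 12.642 ≈ 75.8 kt.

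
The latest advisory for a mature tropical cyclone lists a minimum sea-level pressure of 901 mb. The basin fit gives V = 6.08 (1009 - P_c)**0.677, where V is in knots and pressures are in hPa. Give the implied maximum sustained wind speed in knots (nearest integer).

145 kt

ΔP = 1009 − 901 = 108 mb.
108^0.677 ≈ 23.803.
V ≈ 6.08 × 23.803 ≈ 144.7 kt.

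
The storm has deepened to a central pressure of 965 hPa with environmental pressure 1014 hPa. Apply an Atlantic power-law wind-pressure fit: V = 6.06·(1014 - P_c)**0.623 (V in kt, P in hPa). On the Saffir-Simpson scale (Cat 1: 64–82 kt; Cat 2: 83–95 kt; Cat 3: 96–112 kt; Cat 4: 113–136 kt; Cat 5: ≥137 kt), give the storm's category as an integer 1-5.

1

ΔP = 1014 − 965 = 49 hPa.
V ≈ 6.06 × 49^0.623 = 6.06 × 11.30 ≈ 68 kt.
68 kt falls in the Category 1 band.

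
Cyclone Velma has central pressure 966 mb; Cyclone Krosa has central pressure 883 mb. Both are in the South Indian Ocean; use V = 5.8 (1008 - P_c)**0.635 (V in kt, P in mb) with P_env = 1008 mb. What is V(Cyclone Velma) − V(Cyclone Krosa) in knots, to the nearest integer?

Cyclone Velma: ΔP = 42; V ≈ 5.8 × 42^0.635 ≈ 62.26 kt.
Cyclone Krosa: ΔP = 125; V ≈ 5.8 × 125^0.635 ≈ 124.44 kt.
Difference ≈ 62.26 − 124.44 = -62.18 → -62 kt.

-62 kt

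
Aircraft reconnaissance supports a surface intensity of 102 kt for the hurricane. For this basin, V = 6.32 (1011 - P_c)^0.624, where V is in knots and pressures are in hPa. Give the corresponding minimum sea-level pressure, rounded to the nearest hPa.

ΔP = (V / 6.32)^(1/0.624) = (102/6.32)^1.603.
102/6.32 = 16.139; 16.139^1.603 ≈ 86.24 hPa.
P_c = 1011 − 86.24 = 924.76 ≈ 925 hPa.

925 hPa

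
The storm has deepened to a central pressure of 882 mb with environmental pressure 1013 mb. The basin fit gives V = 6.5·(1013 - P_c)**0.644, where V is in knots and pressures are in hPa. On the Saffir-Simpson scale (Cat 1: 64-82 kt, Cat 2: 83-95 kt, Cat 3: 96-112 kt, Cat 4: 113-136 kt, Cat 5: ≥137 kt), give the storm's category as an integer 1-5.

5

ΔP = 1013 − 882 = 131 mb.
V ≈ 6.5 × 131^0.644 = 6.5 × 23.10 ≈ 150 kt.
150 kt falls in the Category 5 band.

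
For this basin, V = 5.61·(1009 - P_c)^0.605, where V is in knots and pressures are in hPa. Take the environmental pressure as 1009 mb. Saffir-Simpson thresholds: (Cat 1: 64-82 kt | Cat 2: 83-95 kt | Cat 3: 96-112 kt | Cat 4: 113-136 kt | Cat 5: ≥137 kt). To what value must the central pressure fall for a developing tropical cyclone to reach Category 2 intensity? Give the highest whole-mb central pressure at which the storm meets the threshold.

923 mb

Category 2 begins at V = 83 kt.
Required ΔP = (83/5.61)^(1/0.605) = 14.795^1.653 ≈ 85.92 mb.
P_c ≤ 1009 − 85.92 = 923.08, so the highest integer P_c is 923 mb.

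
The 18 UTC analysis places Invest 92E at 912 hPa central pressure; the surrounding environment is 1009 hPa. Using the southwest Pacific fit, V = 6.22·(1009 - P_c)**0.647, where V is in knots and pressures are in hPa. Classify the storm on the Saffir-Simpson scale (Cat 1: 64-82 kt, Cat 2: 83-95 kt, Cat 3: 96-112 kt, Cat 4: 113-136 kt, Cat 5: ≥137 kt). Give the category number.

ΔP = 1009 − 912 = 97 hPa.
V ≈ 6.22 × 97^0.647 = 6.22 × 19.29 ≈ 120 kt.
120 kt falls in the Category 4 band.

4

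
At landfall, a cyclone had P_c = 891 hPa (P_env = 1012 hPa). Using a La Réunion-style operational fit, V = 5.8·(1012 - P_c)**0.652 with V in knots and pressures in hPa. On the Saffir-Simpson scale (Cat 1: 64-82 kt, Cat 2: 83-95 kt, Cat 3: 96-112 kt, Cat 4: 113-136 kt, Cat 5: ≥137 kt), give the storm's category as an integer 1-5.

ΔP = 1012 − 891 = 121 hPa.
V ≈ 5.8 × 121^0.652 = 5.8 × 22.80 ≈ 132 kt.
132 kt falls in the Category 4 band.

4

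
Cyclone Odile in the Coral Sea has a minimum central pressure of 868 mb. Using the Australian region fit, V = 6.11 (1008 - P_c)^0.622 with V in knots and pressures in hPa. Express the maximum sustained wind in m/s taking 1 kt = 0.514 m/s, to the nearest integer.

68 m/s

ΔP = 1008 − 868 = 140 mb.
V ≈ 6.11 × 140^0.622 = 6.11 × 21.622 ≈ 132.109 kt.
132.109 × 0.514 ≈ 67.90 m/s → 68 m/s.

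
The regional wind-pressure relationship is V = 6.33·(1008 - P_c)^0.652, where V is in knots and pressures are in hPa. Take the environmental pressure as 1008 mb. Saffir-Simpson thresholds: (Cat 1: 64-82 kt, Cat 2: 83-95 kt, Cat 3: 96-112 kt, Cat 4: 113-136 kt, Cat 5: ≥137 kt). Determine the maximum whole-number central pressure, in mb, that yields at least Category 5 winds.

896 mb

Category 5 begins at V = 137 kt.
Required ΔP = (137/6.33)^(1/0.652) = 21.643^1.534 ≈ 111.69 mb.
P_c ≤ 1008 − 111.69 = 896.31, so the highest integer P_c is 896 mb.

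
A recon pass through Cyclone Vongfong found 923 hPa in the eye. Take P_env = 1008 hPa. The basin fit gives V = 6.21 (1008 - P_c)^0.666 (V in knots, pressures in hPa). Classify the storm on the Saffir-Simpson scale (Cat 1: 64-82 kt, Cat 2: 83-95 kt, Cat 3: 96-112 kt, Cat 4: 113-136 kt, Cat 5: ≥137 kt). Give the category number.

4

ΔP = 1008 − 923 = 85 hPa.
V ≈ 6.21 × 85^0.666 = 6.21 × 19.27 ≈ 120 kt.
120 kt falls in the Category 4 band.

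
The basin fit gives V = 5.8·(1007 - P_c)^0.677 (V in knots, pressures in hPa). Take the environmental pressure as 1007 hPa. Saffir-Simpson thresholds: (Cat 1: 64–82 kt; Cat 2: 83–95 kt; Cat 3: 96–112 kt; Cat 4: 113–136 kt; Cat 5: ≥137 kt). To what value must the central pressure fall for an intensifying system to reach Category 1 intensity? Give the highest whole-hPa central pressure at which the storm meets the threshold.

Category 1 begins at V = 64 kt.
Required ΔP = (64/5.8)^(1/0.677) = 11.034^1.477 ≈ 34.69 hPa.
P_c ≤ 1007 − 34.69 = 972.31, so the highest integer P_c is 972 hPa.

972 hPa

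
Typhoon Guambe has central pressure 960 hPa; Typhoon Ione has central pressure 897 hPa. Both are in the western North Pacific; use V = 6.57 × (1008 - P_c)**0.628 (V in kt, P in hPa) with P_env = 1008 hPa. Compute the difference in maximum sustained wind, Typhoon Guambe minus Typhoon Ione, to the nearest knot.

Typhoon Guambe: ΔP = 48; V ≈ 6.57 × 48^0.628 ≈ 74.71 kt.
Typhoon Ione: ΔP = 111; V ≈ 6.57 × 111^0.628 ≈ 126.48 kt.
Difference ≈ 74.71 − 126.48 = -51.77 → -52 kt.

-52 kt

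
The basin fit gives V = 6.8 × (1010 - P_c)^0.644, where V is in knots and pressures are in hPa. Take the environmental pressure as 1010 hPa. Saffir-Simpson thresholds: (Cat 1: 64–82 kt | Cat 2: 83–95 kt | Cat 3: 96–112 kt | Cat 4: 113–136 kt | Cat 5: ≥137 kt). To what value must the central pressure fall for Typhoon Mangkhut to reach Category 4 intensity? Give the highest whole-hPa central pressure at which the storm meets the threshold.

931 hPa

Category 4 begins at V = 113 kt.
Required ΔP = (113/6.8)^(1/0.644) = 16.618^1.553 ≈ 78.58 hPa.
P_c ≤ 1010 − 78.58 = 931.42, so the highest integer P_c is 931 hPa.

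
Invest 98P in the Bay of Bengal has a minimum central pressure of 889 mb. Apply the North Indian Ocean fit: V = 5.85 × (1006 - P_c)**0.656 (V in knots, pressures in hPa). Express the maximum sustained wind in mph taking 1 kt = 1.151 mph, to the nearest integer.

153 mph

ΔP = 1006 − 889 = 117 mb.
V ≈ 5.85 × 117^0.656 = 5.85 × 22.737 ≈ 133.010 kt.
133.010 × 1.151 ≈ 153.10 mph → 153 mph.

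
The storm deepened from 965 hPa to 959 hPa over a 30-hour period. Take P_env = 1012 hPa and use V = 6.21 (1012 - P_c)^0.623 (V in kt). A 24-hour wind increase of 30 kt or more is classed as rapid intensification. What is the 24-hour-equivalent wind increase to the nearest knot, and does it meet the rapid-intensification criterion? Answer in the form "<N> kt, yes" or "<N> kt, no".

V₁: ΔP = 47, V ≈ 6.21 × 47^0.623 ≈ 68.36 kt.
V₂: ΔP = 53, V ≈ 6.21 × 53^0.623 ≈ 73.67 kt.
ΔV over 30 h = 5.31 kt → 24 h equivalent = 5.31 × 24/30 ≈ 4.25 kt.
4 kt < 30 kt ⇒ not rapid intensification.

4 kt, no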